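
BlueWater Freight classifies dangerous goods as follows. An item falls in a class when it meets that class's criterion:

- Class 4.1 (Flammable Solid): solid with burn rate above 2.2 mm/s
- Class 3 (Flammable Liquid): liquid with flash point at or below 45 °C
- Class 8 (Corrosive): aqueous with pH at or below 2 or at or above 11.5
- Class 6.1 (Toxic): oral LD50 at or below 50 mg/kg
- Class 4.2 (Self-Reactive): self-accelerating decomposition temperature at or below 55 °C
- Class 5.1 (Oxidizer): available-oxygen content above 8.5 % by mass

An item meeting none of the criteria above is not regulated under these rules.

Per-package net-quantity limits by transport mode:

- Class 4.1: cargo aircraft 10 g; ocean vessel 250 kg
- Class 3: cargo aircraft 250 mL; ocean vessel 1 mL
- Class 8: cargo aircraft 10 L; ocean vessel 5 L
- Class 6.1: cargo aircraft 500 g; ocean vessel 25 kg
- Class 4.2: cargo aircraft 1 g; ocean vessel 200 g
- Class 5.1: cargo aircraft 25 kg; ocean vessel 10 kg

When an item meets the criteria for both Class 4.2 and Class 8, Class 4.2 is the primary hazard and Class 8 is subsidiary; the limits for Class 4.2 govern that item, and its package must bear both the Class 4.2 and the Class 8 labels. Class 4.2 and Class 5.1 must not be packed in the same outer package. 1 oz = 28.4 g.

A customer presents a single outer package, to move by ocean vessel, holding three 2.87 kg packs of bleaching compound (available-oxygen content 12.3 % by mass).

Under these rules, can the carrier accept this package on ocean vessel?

Yes

With available-oxygen content 12.3 % by mass (> 8.5 % by mass), the bleaching compound falls in Class 5.1.
Class 5.1 quantity: three 2.87 kg packs = 8.61 kg.
8.61 kg ≤ 10 kg (ocean vessel limit, Class 5.1) — within limit.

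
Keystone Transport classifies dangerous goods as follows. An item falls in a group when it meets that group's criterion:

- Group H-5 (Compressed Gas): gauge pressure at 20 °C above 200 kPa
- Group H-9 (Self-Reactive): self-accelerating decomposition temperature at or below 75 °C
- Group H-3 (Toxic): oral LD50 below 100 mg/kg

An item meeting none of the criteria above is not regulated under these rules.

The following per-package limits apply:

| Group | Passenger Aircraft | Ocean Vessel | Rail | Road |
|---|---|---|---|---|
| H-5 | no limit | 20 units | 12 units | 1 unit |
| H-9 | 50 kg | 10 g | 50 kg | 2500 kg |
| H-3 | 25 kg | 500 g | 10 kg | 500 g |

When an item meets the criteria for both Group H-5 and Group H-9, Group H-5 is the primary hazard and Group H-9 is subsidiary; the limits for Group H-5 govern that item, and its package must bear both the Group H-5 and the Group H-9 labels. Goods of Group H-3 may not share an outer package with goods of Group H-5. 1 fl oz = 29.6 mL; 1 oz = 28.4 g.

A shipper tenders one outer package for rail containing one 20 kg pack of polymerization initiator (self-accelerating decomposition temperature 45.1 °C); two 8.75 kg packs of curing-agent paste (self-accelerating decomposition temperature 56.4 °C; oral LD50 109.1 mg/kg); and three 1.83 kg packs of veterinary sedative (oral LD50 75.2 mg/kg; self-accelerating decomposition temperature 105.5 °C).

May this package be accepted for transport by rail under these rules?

Yes

Polymerization initiator: self-accelerating decomposition temperature 45.1 °C ≤ 75 °C → Group H-9 (Self-Reactive).
Curing-agent paste: self-accelerating decomposition temperature 56.4 °C ≤ 75 °C → Group H-9 (Self-Reactive).
The veterinary sedative has oral LD50 75.2 mg/kg, which is < 100 mg/kg, so it is Group H-3 (Toxic).
Group H-3 quantity: three 1.83 kg packs = 5.49 kg.
5.49 kg ≤ 10 kg (rail limit, Group H-3) — within limit.
Group H-9 net quantity: 20 kg + (two 8.75 kg packs = 17.5 kg) = 37.5 kg.
That is within the Group H-9 rail limit of 50 kg.
The segregation rule (Group H-3 with Group H-5) does not apply to Group H-3 with Group H-9.
Every hazard group is within its rail limit and no segregation rule is violated.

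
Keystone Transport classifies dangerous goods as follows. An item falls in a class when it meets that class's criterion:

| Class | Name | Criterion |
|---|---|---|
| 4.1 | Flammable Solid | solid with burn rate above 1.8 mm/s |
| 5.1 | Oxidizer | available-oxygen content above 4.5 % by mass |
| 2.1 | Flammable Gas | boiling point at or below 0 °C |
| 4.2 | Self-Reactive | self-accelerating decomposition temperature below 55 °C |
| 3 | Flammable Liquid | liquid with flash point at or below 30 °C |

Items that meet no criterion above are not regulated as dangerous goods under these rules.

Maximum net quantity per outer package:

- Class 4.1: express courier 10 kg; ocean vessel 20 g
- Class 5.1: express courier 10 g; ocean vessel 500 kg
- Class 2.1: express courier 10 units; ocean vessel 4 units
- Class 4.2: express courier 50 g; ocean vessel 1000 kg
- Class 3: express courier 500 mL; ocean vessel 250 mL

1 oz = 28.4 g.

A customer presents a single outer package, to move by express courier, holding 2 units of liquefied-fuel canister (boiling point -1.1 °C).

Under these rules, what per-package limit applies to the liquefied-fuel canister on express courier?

10 units

With boiling point -1.1 °C (≤ 0 °C), the liquefied-fuel canister falls in Class 2.1.
The express courier limit for Class 2.1 is 10 units.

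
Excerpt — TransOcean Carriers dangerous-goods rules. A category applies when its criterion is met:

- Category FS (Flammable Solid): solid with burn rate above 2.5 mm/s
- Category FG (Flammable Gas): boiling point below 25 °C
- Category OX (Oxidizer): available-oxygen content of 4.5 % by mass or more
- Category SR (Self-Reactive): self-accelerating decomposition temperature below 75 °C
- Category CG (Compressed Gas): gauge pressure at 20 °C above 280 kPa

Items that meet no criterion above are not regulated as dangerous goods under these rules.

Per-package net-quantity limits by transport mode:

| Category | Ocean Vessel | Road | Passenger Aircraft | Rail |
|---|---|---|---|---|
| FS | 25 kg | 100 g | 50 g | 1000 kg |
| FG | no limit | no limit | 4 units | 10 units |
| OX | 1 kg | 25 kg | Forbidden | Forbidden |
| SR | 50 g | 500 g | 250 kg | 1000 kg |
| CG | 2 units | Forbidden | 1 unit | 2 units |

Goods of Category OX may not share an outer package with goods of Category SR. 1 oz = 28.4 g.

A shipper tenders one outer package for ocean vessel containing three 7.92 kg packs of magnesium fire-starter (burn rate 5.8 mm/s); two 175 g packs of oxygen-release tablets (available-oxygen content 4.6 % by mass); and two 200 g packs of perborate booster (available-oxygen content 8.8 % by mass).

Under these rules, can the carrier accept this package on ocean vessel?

Yes

With burn rate 5.8 mm/s (> 2.5 mm/s), the magnesium fire-starter falls in Category FS.
Oxygen-release tablets: available-oxygen content 4.6 % by mass ≥ 4.5 % by mass → Category OX (Oxidizer).
The perborate booster has available-oxygen content 8.8 % by mass, which is ≥ 4.5 % by mass, so it is Category OX (Oxidizer).
Total Category OX: (two 175 g packs = 350 g) + (two 200 g packs = 400 g) = 750 g.
750 g is within the ocean vessel limit of 1 kg for Category OX.
Category FS quantity: three 7.92 kg packs = 23.76 kg.
23.76 kg is within the ocean vessel limit of 25 kg for Category FS.
The segregation rule (Category OX with Category SR) does not apply to Category OX with Category FS.
Every hazard category is within its ocean vessel limit and no segregation rule is violated.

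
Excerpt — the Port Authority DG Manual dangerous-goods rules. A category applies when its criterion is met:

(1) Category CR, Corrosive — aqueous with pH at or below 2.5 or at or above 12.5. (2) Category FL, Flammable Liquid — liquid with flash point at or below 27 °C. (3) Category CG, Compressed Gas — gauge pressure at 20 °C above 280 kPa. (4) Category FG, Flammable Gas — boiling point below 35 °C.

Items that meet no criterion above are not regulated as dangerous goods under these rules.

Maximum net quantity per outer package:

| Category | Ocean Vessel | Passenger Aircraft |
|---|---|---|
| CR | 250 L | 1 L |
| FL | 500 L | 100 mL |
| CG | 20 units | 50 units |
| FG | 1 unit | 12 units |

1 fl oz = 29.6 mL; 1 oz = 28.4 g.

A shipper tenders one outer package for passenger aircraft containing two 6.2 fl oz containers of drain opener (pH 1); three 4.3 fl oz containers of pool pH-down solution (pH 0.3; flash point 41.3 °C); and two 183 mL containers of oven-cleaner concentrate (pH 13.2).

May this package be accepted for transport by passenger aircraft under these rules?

No

With pH 1 (≤ 2.5), the drain opener falls in Category CR.
Pool pH-down solution: pH 0.3 ≤ 2.5 → Category CR (Corrosive).
With pH 13.2 (≥ 12.5), the oven-cleaner concentrate falls in Category CR.
Total Category CR: (two 6.2 fl oz containers = 367.04 mL) + (three 4.3 fl oz containers = 381.84 mL) + (two 183 mL containers = 366 mL) = 1114.88 mL.
1114.88 mL exceeds the passenger aircraft limit of 1 L for Category CR.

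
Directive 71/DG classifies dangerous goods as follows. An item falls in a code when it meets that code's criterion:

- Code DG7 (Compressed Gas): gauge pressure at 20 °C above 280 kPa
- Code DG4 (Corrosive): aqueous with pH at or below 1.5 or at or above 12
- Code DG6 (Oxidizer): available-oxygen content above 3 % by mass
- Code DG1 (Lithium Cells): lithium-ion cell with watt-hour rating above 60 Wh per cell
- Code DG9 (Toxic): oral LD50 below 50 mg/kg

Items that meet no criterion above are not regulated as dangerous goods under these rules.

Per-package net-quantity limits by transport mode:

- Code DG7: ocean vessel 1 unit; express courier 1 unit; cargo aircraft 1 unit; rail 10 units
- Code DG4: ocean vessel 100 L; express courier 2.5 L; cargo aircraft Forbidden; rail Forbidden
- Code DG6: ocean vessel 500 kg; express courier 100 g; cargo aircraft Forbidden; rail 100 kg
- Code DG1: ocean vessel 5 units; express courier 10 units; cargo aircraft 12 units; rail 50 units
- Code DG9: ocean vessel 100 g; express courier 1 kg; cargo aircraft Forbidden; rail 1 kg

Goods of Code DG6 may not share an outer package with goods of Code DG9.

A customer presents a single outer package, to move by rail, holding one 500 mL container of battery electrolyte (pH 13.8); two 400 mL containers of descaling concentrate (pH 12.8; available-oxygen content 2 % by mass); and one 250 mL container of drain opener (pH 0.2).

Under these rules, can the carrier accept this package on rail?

The battery electrolyte has pH 13.8, which is ≥ 12, so it is Code DG4 (Corrosive).
The descaling concentrate has pH 12.8, which is ≥ 12, so it is Code DG4 (Corrosive).
With pH 0.2 (≤ 1.5), the drain opener falls in Code DG4.
Code DG4 net quantity: 500 mL + (two 400 mL containers = 800 mL) + 250 mL = 1.55 L.
By rail, Code DG4 is Forbidden regardless of quantity.

No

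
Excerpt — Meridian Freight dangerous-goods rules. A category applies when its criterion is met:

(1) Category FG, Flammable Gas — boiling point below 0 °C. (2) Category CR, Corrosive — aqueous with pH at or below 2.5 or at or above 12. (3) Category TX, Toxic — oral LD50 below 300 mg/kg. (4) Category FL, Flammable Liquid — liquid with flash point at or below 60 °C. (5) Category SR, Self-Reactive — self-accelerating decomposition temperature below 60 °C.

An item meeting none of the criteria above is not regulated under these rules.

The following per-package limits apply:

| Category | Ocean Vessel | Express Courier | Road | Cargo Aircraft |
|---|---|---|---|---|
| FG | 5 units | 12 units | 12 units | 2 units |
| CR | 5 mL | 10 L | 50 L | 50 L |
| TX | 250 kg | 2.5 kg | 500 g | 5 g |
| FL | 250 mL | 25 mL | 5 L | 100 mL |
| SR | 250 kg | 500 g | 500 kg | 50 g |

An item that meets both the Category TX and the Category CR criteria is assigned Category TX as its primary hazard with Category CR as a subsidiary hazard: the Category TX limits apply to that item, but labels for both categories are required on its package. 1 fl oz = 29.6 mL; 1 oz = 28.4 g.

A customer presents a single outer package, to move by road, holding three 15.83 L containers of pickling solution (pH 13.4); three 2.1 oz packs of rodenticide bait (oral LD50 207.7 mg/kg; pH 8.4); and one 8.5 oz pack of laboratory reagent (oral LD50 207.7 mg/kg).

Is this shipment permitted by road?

With pH 13.4 (≥ 12), the pickling solution falls in Category CR.
Oral LD50 207.7 mg/kg meets the Category TX criterion (Toxic), so the rodenticide bait is Category TX.
Oral LD50 207.7 mg/kg meets the Category TX criterion (Toxic), so the laboratory reagent is Category TX.
Category TX net quantity: (three 2.1 oz packs = 178.92 g) + (one 8.5 oz pack = 241.4 g) = 420.32 g.
420.32 g ≤ 500 g (road limit, Category TX) — within limit.
Category CR quantity: three 15.83 L containers = 47.49 L.
47.49 L ≤ 50 L (road limit, Category CR) — within limit.
Every hazard category is within its road limit and no segregation rule is violated.

Yes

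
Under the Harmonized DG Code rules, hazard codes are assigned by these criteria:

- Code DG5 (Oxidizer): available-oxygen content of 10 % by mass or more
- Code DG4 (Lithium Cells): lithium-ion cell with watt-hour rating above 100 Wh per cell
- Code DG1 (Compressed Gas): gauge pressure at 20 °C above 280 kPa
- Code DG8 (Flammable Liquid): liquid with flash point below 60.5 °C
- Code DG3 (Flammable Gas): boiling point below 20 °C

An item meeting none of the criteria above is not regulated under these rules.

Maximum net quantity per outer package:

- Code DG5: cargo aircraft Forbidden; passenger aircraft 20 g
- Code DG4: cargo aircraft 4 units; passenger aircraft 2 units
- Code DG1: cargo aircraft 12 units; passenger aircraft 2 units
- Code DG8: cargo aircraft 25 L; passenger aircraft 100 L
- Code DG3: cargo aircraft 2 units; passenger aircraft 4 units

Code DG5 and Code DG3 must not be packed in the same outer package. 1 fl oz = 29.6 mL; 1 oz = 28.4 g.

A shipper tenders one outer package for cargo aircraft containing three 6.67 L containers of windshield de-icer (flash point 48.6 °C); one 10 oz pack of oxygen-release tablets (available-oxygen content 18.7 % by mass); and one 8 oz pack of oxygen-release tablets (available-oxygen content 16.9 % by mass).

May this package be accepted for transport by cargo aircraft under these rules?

No

With flash point 48.6 °C (< 60.5 °C), the windshield de-icer falls in Code DG8.
Oxygen-release tablets: available-oxygen content 18.7 % by mass ≥ 10 % by mass → Code DG5 (Oxidizer).
Available-oxygen content 16.9 % by mass meets the Code DG5 criterion (Oxidizer), so the oxygen-release tablets are Code DG5.
Total Code DG5: (one 10 oz pack = 284 g) + (one 8 oz pack = 227.2 g) = 511.2 g.
Code DG5 is Forbidden by cargo aircraft.
Code DG8 quantity: three 6.67 L containers = 20.01 L.
20.01 L ≤ 25 L (cargo aircraft limit, Code DG8) — within limit.
The segregation rule (Code DG5 with Code DG3) does not apply to Code DG5 with Code DG8.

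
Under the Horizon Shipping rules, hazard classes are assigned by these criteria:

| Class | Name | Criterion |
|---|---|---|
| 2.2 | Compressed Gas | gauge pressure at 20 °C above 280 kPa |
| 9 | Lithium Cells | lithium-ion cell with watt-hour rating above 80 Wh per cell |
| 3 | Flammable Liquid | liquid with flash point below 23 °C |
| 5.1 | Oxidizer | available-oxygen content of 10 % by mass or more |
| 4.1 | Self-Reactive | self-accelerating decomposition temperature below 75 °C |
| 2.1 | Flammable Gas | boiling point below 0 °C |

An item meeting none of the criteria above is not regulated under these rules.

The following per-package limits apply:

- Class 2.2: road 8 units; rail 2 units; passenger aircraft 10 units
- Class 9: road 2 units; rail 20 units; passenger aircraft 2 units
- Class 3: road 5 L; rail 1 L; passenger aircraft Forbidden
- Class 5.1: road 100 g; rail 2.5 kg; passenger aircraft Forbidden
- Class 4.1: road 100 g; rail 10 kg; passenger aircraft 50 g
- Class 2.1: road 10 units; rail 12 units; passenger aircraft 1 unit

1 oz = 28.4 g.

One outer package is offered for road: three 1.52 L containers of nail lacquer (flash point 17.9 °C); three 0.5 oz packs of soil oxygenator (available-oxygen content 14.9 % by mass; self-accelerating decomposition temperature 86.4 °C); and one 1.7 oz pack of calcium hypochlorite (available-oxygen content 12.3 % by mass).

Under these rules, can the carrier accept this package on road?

Yes

Nail lacquer: flash point 17.9 °C < 23 °C → Class 3 (Flammable Liquid).
Available-oxygen content 14.9 % by mass meets the Class 5.1 criterion (Oxidizer), so the soil oxygenator is Class 5.1.
Calcium hypochlorite: available-oxygen content 12.3 % by mass ≥ 10 % by mass → Class 5.1 (Oxidizer).
Total Class 5.1: (three 0.5 oz packs = 42.6 g) + (one 1.7 oz pack = 48.28 g) = 90.88 g.
90.88 g is within the road limit of 100 g for Class 5.1.
Class 3 quantity: three 1.52 L containers = 4.56 L.
That is within the Class 3 road limit of 5 L.
Every hazard class is within its road limit and no segregation rule is violated.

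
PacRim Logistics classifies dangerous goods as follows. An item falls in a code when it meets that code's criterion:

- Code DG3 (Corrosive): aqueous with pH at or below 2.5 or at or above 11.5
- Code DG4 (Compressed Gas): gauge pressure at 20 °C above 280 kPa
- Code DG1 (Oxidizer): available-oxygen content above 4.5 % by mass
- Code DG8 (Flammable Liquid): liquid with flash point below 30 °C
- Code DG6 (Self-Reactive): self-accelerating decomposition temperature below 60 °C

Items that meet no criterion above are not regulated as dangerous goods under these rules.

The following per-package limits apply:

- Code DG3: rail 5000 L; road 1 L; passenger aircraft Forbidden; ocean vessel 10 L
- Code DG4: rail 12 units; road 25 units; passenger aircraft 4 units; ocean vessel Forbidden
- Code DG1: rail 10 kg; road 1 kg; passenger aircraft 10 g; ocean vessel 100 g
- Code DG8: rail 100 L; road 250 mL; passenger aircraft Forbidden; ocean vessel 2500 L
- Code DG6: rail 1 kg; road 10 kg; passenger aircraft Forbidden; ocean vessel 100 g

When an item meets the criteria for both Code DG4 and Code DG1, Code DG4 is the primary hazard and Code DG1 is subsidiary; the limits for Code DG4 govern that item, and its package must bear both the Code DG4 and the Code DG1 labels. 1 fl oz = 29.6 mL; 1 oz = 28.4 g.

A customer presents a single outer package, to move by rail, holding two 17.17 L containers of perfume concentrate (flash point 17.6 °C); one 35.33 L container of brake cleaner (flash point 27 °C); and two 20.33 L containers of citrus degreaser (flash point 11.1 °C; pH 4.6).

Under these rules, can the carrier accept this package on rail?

No

With flash point 17.6 °C (< 30 °C), the perfume concentrate falls in Code DG8.
With flash point 27 °C (< 30 °C), the brake cleaner falls in Code DG8.
Flash point 11.1 °C meets the Code DG8 criterion (Flammable Liquid), so the citrus degreaser is Code DG8.
Code DG8 net quantity: (two 17.17 L containers = 34.34 L) + 35.33 L + (two 20.33 L containers = 40.66 L) = 110.33 L.
That exceeds the Code DG8 rail limit of 100 L.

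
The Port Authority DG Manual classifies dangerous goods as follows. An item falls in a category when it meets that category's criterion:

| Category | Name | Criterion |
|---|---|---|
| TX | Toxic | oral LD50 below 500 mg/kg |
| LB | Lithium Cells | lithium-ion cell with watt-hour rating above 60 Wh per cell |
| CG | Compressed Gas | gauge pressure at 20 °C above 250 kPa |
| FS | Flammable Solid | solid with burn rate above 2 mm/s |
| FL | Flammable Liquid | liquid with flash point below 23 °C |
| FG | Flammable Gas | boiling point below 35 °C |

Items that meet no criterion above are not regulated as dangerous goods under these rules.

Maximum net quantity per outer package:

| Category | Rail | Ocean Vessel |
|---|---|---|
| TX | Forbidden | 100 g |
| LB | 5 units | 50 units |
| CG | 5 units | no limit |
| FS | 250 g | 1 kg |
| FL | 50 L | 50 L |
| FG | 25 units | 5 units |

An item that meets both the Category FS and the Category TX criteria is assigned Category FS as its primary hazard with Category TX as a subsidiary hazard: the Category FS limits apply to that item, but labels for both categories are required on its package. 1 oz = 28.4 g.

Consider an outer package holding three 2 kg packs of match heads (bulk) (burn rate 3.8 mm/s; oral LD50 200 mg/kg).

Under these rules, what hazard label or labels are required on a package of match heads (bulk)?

Category FS and TX

Match heads (bulk): burn rate 3.8 mm/s > 2 mm/s → Category FS (Flammable Solid).
Oral LD50 200 mg/kg meets the Category TX criterion (Toxic), so the match heads (bulk) are Category TX.
By the precedence rule Category FS is primary and Category TX is subsidiary, and that rule requires both labels on the package.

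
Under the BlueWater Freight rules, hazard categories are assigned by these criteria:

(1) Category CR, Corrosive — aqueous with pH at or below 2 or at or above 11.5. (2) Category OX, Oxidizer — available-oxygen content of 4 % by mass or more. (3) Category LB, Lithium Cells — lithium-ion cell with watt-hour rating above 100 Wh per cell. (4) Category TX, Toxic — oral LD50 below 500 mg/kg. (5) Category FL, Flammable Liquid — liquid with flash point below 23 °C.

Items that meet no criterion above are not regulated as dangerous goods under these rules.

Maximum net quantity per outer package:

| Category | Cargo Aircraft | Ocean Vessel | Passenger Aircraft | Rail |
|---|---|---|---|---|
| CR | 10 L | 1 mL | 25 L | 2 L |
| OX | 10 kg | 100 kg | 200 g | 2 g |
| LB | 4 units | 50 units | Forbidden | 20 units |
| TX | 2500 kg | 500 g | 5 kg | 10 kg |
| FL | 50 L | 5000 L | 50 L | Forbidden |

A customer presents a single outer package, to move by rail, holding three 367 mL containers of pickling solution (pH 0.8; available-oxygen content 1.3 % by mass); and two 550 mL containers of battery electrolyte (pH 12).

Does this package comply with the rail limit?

No

pH 0.8 meets the Category CR criterion (Corrosive), so the pickling solution is Category CR.
With pH 12 (≥ 11.5), the battery electrolyte falls in Category CR.
Category CR net quantity: (three 367 mL containers = 1.101 L) + (two 550 mL containers = 1.1 L) = 2.201 L.
2.201 L > 2 L (rail limit, Category CR) — over the limit.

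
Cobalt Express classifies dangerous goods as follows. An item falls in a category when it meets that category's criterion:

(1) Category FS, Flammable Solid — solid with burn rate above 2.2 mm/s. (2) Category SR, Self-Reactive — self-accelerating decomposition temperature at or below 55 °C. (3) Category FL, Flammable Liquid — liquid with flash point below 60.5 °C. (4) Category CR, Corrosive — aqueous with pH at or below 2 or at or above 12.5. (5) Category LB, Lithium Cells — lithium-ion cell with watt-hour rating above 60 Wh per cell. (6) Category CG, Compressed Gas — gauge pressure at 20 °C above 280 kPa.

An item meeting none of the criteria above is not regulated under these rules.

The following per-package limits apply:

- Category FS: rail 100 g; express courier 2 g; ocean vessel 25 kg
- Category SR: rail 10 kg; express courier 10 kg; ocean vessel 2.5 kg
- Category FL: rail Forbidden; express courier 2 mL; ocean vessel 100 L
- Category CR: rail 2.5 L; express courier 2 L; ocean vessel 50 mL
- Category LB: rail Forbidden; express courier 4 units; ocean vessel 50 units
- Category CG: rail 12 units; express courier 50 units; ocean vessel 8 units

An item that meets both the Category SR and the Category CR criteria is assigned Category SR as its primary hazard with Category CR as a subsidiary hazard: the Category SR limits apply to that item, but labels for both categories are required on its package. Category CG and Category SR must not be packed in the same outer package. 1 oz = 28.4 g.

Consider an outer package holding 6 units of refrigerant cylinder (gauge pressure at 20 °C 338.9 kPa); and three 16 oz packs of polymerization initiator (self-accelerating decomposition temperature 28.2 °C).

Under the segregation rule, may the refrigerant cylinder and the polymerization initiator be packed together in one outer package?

No

The refrigerant cylinder has gauge pressure at 20 °C 338.9 kPa, which is > 280 kPa, so it is Category CG (Compressed Gas).
Self-accelerating decomposition temperature 28.2 °C meets the Category SR criterion (Self-Reactive), so the polymerization initiator is Category SR.
Category CG and Category SR may not share an outer package.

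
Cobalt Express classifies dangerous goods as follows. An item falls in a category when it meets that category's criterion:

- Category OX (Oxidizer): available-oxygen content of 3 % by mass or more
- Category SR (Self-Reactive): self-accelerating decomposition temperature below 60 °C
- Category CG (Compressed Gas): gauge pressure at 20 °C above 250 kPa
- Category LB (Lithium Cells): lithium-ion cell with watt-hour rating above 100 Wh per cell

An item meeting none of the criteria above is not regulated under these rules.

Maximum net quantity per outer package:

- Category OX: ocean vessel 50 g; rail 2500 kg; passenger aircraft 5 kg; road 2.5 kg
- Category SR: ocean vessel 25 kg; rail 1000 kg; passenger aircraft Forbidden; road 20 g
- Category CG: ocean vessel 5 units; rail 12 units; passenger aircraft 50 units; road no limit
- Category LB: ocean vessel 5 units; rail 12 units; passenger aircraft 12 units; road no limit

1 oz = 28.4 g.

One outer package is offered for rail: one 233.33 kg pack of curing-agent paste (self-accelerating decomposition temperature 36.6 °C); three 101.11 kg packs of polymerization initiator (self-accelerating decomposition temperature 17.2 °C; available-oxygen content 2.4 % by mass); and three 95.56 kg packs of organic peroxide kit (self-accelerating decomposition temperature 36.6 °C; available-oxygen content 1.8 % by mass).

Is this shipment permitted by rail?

Yes

Self-accelerating decomposition temperature 36.6 °C meets the Category SR criterion (Self-Reactive), so the curing-agent paste is Category SR.
With self-accelerating decomposition temperature 17.2 °C (< 60 °C), the polymerization initiator falls in Category SR.
Organic peroxide kit: self-accelerating decomposition temperature 36.6 °C < 60 °C → Category SR (Self-Reactive).
Total Category SR: 233.33 kg + (three 101.11 kg packs = 303.33 kg) + (three 95.56 kg packs = 286.68 kg) = 823.34 kg.
823.34 kg ≤ 1000 kg (rail limit, Category SR) — within limit.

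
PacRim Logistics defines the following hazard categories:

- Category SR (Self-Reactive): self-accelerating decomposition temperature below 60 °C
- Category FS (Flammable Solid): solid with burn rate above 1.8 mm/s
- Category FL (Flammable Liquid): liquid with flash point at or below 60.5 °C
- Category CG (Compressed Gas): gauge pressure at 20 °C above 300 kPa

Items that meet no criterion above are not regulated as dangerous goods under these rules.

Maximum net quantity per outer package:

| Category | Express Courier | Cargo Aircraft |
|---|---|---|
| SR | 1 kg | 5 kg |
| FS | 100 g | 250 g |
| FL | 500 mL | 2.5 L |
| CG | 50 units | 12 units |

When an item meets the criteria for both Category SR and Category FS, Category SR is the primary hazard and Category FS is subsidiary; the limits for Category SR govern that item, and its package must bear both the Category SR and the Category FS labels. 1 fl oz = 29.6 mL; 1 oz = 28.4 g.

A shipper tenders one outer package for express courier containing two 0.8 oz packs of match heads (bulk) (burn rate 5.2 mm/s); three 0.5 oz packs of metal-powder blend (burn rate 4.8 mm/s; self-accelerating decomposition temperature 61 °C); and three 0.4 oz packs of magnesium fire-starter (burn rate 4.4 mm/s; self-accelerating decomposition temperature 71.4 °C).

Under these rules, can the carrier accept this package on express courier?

Match heads (bulk): burn rate 5.2 mm/s > 1.8 mm/s → Category FS (Flammable Solid).
Burn rate 4.8 mm/s meets the Category FS criterion (Flammable Solid), so the metal-powder blend is Category FS.
The magnesium fire-starter has burn rate 4.4 mm/s, which is > 1.8 mm/s, so it is Category FS (Flammable Solid).
Total Category FS: (two 0.8 oz packs = 45.44 g) + (three 0.5 oz packs = 42.6 g) + (three 0.4 oz packs = 34.08 g) = 122.12 g.
That exceeds the Category FS express courier limit of 100 g.

No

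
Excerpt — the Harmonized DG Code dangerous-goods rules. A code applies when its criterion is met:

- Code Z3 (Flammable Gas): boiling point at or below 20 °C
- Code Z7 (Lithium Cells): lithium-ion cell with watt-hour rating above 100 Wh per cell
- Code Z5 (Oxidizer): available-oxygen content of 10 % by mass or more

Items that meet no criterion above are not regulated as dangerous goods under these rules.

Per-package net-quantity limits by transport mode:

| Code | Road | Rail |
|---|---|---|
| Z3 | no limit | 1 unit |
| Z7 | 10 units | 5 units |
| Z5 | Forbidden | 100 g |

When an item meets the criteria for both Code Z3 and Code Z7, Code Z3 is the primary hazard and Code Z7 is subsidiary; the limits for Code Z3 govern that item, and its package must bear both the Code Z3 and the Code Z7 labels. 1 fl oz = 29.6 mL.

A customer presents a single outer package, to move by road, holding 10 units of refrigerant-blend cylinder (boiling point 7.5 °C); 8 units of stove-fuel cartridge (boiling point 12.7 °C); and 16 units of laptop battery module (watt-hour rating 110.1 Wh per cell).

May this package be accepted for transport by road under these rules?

No

With boiling point 7.5 °C (≤ 20 °C), the refrigerant-blend cylinder falls in Code Z3.
Stove-fuel cartridge: boiling point 12.7 °C ≤ 20 °C → Code Z3 (Flammable Gas).
Watt-hour rating 110.1 Wh per cell meets the Code Z7 criterion (Lithium Cells), so the laptop battery module is Code Z7.
Code Z7 quantity: 16 units.
That exceeds the Code Z7 road limit of 10 units.
Total Code Z3: 10 units + 8 units = 18 units.
Code Z3 has no per-package limit by road.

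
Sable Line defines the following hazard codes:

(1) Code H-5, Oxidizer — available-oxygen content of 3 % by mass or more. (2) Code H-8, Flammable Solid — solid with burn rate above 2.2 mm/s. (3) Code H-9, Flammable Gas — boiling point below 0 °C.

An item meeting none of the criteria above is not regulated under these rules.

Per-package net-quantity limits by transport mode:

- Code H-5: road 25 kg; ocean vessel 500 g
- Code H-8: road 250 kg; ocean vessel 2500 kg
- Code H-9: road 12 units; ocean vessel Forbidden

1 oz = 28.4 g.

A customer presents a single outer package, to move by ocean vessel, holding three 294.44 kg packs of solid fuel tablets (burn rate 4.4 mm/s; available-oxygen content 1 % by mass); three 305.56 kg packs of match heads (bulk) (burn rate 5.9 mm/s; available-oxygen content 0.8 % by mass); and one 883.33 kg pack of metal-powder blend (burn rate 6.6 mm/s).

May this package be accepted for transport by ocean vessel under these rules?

No

With burn rate 4.4 mm/s (> 2.2 mm/s), the solid fuel tablets fall in Code H-8.
The match heads (bulk) have burn rate 5.9 mm/s, which is > 2.2 mm/s, so they are Code H-8 (Flammable Solid).
The metal-powder blend has burn rate 6.6 mm/s, which is > 2.2 mm/s, so it is Code H-8 (Flammable Solid).
Code H-8 net quantity: (three 294.44 kg packs = 883.32 kg) + (three 305.56 kg packs = 916.68 kg) + 883.33 kg = 2683.33 kg.
That exceeds the Code H-8 ocean vessel limit of 2500 kg.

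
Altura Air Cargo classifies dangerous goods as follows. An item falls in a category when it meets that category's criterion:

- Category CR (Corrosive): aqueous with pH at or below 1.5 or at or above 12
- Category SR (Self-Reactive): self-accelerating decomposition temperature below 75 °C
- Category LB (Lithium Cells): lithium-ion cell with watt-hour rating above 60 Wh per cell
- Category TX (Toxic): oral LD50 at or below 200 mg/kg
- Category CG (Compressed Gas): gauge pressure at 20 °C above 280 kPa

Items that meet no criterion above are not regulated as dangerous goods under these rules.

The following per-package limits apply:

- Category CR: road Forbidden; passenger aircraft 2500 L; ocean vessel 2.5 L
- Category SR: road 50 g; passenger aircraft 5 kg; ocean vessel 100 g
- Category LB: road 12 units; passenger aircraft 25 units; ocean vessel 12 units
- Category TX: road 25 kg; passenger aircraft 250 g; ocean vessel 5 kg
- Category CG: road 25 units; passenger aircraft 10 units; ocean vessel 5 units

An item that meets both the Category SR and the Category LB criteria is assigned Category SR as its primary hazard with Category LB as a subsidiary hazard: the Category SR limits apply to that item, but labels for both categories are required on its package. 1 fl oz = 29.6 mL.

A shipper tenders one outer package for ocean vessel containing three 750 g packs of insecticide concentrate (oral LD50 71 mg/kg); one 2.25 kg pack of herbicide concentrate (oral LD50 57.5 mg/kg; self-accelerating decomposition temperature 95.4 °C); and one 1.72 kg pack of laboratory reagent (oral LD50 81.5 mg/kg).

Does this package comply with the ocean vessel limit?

Oral LD50 71 mg/kg meets the Category TX criterion (Toxic), so the insecticide concentrate is Category TX.
The herbicide concentrate has oral LD50 57.5 mg/kg, which is ≤ 200 mg/kg, so it is Category TX (Toxic).
The laboratory reagent has oral LD50 81.5 mg/kg, which is ≤ 200 mg/kg, so it is Category TX (Toxic).
Total Category TX: (three 750 g packs = 2.25 kg) + 2.25 kg + 1.72 kg = 6.22 kg.
6.22 kg > 5 kg (ocean vessel limit, Category TX) — over the limit.

No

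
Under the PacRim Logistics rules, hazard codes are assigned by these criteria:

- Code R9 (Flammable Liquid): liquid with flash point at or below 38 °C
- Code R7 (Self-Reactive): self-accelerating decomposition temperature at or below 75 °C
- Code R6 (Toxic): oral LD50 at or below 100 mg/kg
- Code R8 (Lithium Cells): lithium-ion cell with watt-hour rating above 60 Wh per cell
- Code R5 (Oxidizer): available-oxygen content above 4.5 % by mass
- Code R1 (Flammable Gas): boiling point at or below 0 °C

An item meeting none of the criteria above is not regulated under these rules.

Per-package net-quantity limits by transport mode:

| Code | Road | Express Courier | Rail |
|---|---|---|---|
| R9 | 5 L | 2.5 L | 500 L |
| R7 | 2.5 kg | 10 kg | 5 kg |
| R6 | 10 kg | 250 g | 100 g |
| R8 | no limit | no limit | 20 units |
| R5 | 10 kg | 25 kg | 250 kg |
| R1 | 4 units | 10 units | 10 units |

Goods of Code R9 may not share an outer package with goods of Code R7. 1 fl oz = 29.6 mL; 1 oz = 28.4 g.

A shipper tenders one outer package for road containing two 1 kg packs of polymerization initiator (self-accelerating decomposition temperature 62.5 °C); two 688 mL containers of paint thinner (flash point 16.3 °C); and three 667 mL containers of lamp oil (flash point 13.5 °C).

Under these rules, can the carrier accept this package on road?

No

The polymerization initiator has self-accelerating decomposition temperature 62.5 °C, which is ≤ 75 °C, so it is Code R7 (Self-Reactive).
Paint thinner: flash point 16.3 °C ≤ 38 °C → Code R9 (Flammable Liquid).
Flash point 13.5 °C meets the Code R9 criterion (Flammable Liquid), so the lamp oil is Code R9.
Total Code R9: (two 688 mL containers = 1.376 L) + (three 667 mL containers = 2.001 L) = 3.377 L.
That is within the Code R9 road limit of 5 L.
Code R7 quantity: two 1 kg packs = 2 kg.
2 kg is within the road limit of 2.5 kg for Code R7.
Code R9 and Code R7 may not share an outer package.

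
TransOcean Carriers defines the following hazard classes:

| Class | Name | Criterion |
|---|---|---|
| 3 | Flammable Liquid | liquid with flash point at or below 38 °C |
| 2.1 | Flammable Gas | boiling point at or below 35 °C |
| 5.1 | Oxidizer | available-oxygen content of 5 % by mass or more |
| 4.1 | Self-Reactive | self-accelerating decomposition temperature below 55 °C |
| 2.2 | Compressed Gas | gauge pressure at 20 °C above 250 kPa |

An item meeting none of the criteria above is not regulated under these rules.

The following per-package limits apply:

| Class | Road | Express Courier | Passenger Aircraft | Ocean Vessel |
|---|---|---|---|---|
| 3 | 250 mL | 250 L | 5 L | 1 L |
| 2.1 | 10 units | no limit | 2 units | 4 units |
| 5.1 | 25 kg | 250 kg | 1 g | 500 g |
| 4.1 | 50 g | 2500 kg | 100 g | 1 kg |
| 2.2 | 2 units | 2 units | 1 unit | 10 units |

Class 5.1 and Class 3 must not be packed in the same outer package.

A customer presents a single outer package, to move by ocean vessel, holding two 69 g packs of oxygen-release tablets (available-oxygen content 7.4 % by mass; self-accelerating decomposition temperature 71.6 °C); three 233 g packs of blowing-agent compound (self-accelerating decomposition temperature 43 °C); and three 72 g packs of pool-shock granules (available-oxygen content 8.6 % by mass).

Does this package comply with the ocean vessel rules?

Yes

Oxygen-release tablets: available-oxygen content 7.4 % by mass ≥ 5 % by mass → Class 5.1 (Oxidizer).
Self-accelerating decomposition temperature 43 °C meets the Class 4.1 criterion (Self-Reactive), so the blowing-agent compound is Class 4.1.
The pool-shock granules have available-oxygen content 8.6 % by mass, which is ≥ 5 % by mass, so they are Class 5.1 (Oxidizer).
Class 5.1 net quantity: (two 69 g packs = 138 g) + (three 72 g packs = 216 g) = 354 g.
354 g ≤ 500 g (ocean vessel limit, Class 5.1) — within limit.
Class 4.1 quantity: three 233 g packs = 699 g.
That is within the Class 4.1 ocean vessel limit of 1 kg.
The segregation rule (Class 5.1 with Class 3) does not apply to Class 5.1 with Class 4.1.
Every hazard class is within its ocean vessel limit and no segregation rule is violated.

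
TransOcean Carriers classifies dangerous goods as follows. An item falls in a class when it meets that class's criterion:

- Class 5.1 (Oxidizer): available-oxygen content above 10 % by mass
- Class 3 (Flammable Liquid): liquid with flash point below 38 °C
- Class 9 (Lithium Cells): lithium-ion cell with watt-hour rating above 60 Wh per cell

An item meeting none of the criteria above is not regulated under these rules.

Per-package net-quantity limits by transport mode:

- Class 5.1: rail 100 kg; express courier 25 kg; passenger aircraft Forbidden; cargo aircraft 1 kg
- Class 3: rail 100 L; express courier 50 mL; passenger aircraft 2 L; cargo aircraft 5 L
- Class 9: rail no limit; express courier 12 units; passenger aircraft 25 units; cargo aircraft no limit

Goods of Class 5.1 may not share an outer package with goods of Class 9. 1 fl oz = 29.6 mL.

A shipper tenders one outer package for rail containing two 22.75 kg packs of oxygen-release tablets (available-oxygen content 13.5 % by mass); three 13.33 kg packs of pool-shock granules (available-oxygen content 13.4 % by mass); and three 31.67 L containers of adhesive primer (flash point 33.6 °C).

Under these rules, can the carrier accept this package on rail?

With available-oxygen content 13.5 % by mass (> 10 % by mass), the oxygen-release tablets fall in Class 5.1.
The pool-shock granules have available-oxygen content 13.4 % by mass, which is > 10 % by mass, so they are Class 5.1 (Oxidizer).
The adhesive primer has flash point 33.6 °C, which is < 38 °C, so it is Class 3 (Flammable Liquid).
Class 5.1 net quantity: (two 22.75 kg packs = 45.5 kg) + (three 13.33 kg packs = 39.99 kg) = 85.49 kg.
That is within the Class 5.1 rail limit of 100 kg.
Class 3 quantity: three 31.67 L containers = 95.01 L.
That is within the Class 3 rail limit of 100 L.
The segregation rule (Class 5.1 with Class 9) does not apply to Class 5.1 with Class 3.
Every hazard class is within its rail limit and no segregation rule is violated.

Yes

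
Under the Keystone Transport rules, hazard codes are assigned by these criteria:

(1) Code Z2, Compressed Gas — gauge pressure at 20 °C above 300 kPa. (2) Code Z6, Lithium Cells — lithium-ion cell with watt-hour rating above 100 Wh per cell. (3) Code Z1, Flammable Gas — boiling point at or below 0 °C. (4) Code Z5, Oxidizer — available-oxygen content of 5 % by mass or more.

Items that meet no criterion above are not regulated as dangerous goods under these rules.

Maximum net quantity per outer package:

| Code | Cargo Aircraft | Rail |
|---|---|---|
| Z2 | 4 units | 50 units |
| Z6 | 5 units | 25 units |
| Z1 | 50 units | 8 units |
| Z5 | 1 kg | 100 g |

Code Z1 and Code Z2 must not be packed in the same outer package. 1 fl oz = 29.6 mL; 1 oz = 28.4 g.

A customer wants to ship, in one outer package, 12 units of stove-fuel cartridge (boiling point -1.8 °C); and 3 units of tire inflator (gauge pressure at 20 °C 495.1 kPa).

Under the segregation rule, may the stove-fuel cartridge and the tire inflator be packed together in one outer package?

No

The stove-fuel cartridge has boiling point -1.8 °C, which is ≤ 0 °C, so it is Code Z1 (Flammable Gas).
With gauge pressure at 20 °C 495.1 kPa (> 300 kPa), the tire inflator falls in Code Z2.
Code Z1 and Code Z2 may not share an outer package.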